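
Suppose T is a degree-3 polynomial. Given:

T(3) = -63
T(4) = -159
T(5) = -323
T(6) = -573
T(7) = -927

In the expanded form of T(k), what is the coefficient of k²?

2

Write T(k) = ak³ + bk² + ck + d; the 5 given values yield a linear system in the 4 coefficients.
Solving, T(k) = -3k³ + 2k² + k - 3.
The coefficient of k² is 2.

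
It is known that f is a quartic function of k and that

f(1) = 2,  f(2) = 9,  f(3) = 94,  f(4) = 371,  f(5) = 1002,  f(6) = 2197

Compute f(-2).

29

First differences: 7, 85, 277, 631, 1195. Second differences: 78, 192, 354, 564. Third differences: 114, 162, 210. Fourth differences: 48, 48.
Level-4 differences are constant, so f has degree 4.
Fitting a degree-4 polynomial gives f(k) = 2k^4 - k³ - 5k² - k + 7.
Then f(-2) = 29.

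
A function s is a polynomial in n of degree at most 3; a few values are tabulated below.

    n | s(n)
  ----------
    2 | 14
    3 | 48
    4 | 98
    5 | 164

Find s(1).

-4

First differences: 34, 50, 66. Second differences: 16, 16.
Level-2 differences are constant, so s has degree 2.
Fitting a degree-2 polynomial gives s(n) = 8n² - 6n - 6.
Then s(1) = -4.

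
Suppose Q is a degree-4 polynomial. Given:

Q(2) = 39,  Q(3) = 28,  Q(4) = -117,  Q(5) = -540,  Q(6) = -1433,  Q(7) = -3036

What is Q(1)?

First differences: -11, -145, -423, -893, -1603. Second differences: -134, -278, -470, -710. Third differences: -144, -192, -240. Fourth differences: -48, -48.
Level-4 differences are constant, so Q has degree 4.
Fitting a degree-4 polynomial gives Q(k) = -2k^4 + 4k³ + 7k² + 8k - 5.
Then Q(1) = 12.

12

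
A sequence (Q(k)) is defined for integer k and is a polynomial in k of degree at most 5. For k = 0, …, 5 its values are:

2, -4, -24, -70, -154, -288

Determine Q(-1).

6

Write Q(k) = ak^5 + bk^4 + ck³ + dk² + ek + p; the 6 given values yield a linear system in the 6 coefficients.
Solving, the top 2 coefficients vanish, and Q(k) = -2k³ - k² - 3k + 2.
Then Q(-1) = 6.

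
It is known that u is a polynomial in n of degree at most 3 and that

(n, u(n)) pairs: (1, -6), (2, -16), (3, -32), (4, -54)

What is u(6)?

First differences: -10, -16, -22. Second differences: -6, -6.
Level-2 differences are constant, so u has degree 2.
Fitting a degree-2 polynomial gives u(n) = -3n² - n - 2.
Then u(6) = -116.

-116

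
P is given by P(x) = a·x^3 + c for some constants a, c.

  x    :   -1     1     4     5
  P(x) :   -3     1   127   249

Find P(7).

685

From P(-1) = -3 and P(1) = 1: -1a + c = -3 and 1a + c = 1.
Subtracting: 2a = 4, so a = 2; then c = -3 − 2·(-1) = -1.
So P(x) = 2x³ − 1, and P(7) = 685.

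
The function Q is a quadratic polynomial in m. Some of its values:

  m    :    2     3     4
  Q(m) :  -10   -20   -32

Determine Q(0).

Write Q(m) = am² + bm + c; the 3 given values yield a linear system in the 3 coefficients.
Solving, Q(m) = -m² - 5m + 4.
Then Q(0) = 4.

4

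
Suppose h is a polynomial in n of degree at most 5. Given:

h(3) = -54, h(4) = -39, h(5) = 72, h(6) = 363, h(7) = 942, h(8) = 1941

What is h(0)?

-3

First differences: 15, 111, 291, 579, 999. Second differences: 96, 180, 288, 420. Third differences: 84, 108, 132. Fourth differences: 24, 24.
Level-4 differences are constant, so h has degree 4.
Fitting a degree-4 polynomial gives h(n) = n^4 - 4n³ - n² - 5n - 3.
The constant term is h(0) = -3.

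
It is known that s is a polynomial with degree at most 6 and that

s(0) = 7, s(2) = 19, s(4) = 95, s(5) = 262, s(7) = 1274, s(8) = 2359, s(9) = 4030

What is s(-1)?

10

Write s(m) = am^6 + bm^5 + cm^4 + dm³ + em² + pm + q; the 7 given values yield a linear system in the 7 coefficients.
Solving, the top 2 coefficients vanish, and s(m) = m^4 - 4m³ + 4m² + 6m + 7.
Then s(-1) = 10.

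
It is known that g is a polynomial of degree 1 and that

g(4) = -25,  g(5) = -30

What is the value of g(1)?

-10

Write g(k) = ak + b; the 2 given values yield a linear system in the 2 coefficients.
Solving, g(k) = -5k - 5.
Then g(1) = -10.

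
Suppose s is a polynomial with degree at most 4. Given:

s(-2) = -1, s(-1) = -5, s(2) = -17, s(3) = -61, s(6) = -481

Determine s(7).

-757

Write s(k) = ak^4 + bk³ + ck² + dk + e; the 5 given values yield a linear system in the 5 coefficients.
Solving, the leading coefficient vanishes, and s(k) = -2k³ - 2k² + 4k - 1.
Then s(7) = -757.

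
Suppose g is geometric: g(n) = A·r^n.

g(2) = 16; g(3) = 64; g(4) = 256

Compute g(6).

4096

Consecutive ratio: 64/16 = 4, and 256/64 = 4, so r = 4.
Then A·4^2 = 16 gives A = 1, and g(n) = 1·4^n.
g(6) = 1·4^6 = 4096.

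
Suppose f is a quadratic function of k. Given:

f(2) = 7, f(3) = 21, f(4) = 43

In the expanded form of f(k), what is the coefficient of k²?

Write f(k) = ak² + bk + c; the 3 given values yield a linear system in the 3 coefficients.
Solving, f(k) = 4k² - 6k + 3.
The coefficient of k² is 4.

4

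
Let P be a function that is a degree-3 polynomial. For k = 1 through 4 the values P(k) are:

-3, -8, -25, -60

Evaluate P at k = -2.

0

Write P(k) = ak³ + bk² + ck + d; the 4 given values yield a linear system in the 4 coefficients.
Solving, P(k) = -k³ + 2k - 4.
Then P(-2) = 0.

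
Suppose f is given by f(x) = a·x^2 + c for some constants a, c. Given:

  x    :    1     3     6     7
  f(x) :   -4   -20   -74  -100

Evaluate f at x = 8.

-130

From f(1) = -4 and f(3) = -20: 1a + c = -4 and 9a + c = -20.
Subtracting: 8a = -16, so a = -2; then c = -4 − (-2)·1 = -2.
So f(x) = -2x² − 2, and f(8) = -130.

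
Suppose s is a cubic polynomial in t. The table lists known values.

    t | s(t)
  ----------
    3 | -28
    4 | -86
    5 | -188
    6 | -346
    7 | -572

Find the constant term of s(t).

First differences: -58, -102, -158, -226. Second differences: -44, -56, -68. Third differences: -12, -12.
Level-3 differences are constant, so s has degree 3.
Fitting a degree-3 polynomial gives s(t) = -2t³ + 2t² + 2t + 2.
The constant term is s(0) = 2.

2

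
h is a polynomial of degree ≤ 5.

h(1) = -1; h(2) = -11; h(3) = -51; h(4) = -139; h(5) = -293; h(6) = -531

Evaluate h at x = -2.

29

First differences: -10, -40, -88, -154, -238. Second differences: -30, -48, -66, -84. Third differences: -18, -18, -18.
Level-3 differences are constant, so h has degree 3.
Fitting a degree-3 polynomial gives h(x) = -3x³ + 3x² + 2x - 3.
Then h(-2) = 29.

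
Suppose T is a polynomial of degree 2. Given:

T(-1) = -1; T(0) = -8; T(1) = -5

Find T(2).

Write T(t) = at² + bt + c; the 3 given values yield a linear system in the 3 coefficients.
Solving, T(t) = 5t² - 2t - 8.
Then T(2) = 8.

8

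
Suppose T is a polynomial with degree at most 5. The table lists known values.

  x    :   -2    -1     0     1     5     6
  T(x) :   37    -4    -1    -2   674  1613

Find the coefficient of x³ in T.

Write T(x) = ax^5 + bx^4 + cx³ + dx² + ex + p; the 6 given values yield a linear system in the 6 coefficients.
Solving, the leading coefficient vanishes, and T(x) = 2x^4 - 4x³ - 4x² + 5x - 1.
The coefficient of x³ is -4.

-4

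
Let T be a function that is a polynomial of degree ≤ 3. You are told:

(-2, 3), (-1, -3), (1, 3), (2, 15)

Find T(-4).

33

Write T(k) = ak³ + bk² + ck + d; the 4 given values yield a linear system in the 4 coefficients.
Solving, the leading coefficient vanishes, and T(k) = 3k² + 3k - 3.
Then T(-4) = 33.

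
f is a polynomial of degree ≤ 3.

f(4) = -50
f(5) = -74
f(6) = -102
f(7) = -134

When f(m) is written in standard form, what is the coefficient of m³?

0

First differences: -24, -28, -32. Second differences: -4, -4.
Level-2 differences are constant, so f has degree 2.
Fitting a degree-2 polynomial gives f(m) = -2m² - 6m + 6.
The coefficient of m³ is 0.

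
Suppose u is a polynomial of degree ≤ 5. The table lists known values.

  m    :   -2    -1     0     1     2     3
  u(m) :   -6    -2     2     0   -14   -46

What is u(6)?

Write u(m) = am^5 + bm^4 + cm³ + dm² + em + p; the 6 given values yield a linear system in the 6 coefficients.
Solving, the top 2 coefficients vanish, and u(m) = -m³ - 3m² + 2m + 2.
Then u(6) = -310.

-310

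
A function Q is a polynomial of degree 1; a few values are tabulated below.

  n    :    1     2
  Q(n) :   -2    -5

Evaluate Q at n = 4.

-11

Write Q(n) = an + b; the 2 given values yield a linear system in the 2 coefficients.
Solving, Q(n) = -3n + 1.
Then Q(4) = -11.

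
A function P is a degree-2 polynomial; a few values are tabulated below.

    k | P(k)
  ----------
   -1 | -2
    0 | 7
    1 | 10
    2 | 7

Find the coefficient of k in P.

6

First differences: 9, 3, -3. Second differences: -6, -6.
Level-2 differences are constant, so P has degree 2.
Fitting a degree-2 polynomial gives P(k) = -3k² + 6k + 7.
The coefficient of k is 6.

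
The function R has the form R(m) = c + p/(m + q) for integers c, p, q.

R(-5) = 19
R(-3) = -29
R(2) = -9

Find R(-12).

(R(m) − c)(m + q) = p for each data point; the three points give a linear system in c and q, then p follows.
Solving: c = -5, q = 4, p = -24, so R(m) = -5 − 24/(m + 4).
Then R(-12) = -5 − 24/(-8) = -2.

-2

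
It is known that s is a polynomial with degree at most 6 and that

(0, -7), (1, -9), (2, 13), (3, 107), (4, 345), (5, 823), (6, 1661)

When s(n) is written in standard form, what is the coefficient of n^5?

First differences: -2, 22, 94, 238, 478, 838. Second differences: 24, 72, 144, 240, 360. Third differences: 48, 72, 96, 120. Fourth differences: 24, 24, 24.
Level-4 differences are constant, so s has degree 4.
Fitting a degree-4 polynomial gives s(n) = n^4 + 2n³ - n² - 4n - 7.
The coefficient of n^5 is 0.

0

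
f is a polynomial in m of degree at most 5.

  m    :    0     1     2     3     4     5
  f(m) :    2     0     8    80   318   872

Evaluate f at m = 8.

Write f(m) = am^5 + bm^4 + cm³ + dm² + em + p; the 6 given values yield a linear system in the 6 coefficients.
Solving, the leading coefficient vanishes, and f(m) = 2m^4 - 3m³ - m + 2.
Then f(8) = 6650.

6650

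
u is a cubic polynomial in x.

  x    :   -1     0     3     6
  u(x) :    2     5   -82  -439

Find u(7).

-646

Write u(x) = ax³ + bx² + cx + d; the 4 given values yield a linear system in the 4 coefficients.
Solving, u(x) = -x³ - 6x² - 2x + 5.
Then u(7) = -646.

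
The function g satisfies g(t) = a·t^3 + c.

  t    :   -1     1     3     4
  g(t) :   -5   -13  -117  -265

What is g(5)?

From g(-1) = -5 and g(1) = -13: -1a + c = -5 and 1a + c = -13.
Subtracting: 2a = -8, so a = -4; then c = -5 − (-4)·(-1) = -9.
So g(t) = -4t³ − 9, and g(5) = -509.

-509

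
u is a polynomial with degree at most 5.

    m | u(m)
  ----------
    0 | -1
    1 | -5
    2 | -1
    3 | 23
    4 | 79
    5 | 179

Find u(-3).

Write u(m) = am^5 + bm^4 + cm³ + dm² + em + p; the 6 given values yield a linear system in the 6 coefficients.
Solving, the top 2 coefficients vanish, and u(m) = 2m³ - 2m² - 4m - 1.
Then u(-3) = -61.

-61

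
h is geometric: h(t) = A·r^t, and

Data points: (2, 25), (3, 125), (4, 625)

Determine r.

Consecutive ratio: 125/25 = 5, and 625/125 = 5, so r = 5.
Then A·5^2 = 25 gives A = 1, and h(t) = 1·5^t.

5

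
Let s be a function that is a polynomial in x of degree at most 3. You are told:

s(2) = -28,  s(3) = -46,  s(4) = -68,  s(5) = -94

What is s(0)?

-4

First differences: -18, -22, -26. Second differences: -4, -4.
Level-2 differences are constant, so s has degree 2.
Fitting a degree-2 polynomial gives s(x) = -2x² - 8x - 4.
The constant term is s(0) = -4.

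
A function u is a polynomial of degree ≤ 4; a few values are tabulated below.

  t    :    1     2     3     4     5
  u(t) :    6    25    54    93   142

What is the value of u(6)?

First differences: 19, 29, 39, 49. Second differences: 10, 10, 10.
Level-2 differences are constant, so u has degree 2.
Extending the table by one column gives the next first difference 59, so u(6) = 142 + 59 = 201.

201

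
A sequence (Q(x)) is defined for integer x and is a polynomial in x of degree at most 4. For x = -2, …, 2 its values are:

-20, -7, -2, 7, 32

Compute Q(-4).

-118

First differences: 13, 5, 9, 25. Second differences: -8, 4, 16. Third differences: 12, 12.
Level-3 differences are constant, so Q has degree 3.
Fitting a degree-3 polynomial gives Q(x) = 2x³ + 2x² + 5x - 2.
Then Q(-4) = -118.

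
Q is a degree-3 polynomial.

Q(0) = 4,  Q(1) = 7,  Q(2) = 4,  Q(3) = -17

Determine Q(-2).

28

Write Q(m) = am³ + bm² + cm + d; the 4 given values yield a linear system in the 4 coefficients.
Solving, Q(m) = -2m³ + 3m² + 2m + 4.
Then Q(-2) = 28.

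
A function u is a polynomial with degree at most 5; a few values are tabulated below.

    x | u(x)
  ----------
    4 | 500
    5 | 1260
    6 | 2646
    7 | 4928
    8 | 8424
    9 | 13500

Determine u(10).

20570

First differences: 760, 1386, 2282, 3496, 5076. Second differences: 626, 896, 1214, 1580. Third differences: 270, 318, 366. Fourth differences: 48, 48.
Level-4 differences are constant, so u has degree 4.
Extending the table by one column gives the next first difference 7070, so u(10) = 13500 + 7070 = 20570.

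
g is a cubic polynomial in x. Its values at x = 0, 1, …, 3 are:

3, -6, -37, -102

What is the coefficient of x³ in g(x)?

-2

Write g(x) = ax³ + bx² + cx + d; the 4 given values yield a linear system in the 4 coefficients.
Solving, g(x) = -2x³ - 5x² - 2x + 3.
The coefficient of x³ is -2.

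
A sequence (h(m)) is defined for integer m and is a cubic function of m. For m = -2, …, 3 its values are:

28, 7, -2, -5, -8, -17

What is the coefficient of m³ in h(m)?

First differences: -21, -9, -3, -3, -9. Second differences: 12, 6, 0, -6. Third differences: -6, -6, -6.
Level-3 differences are constant, so h has degree 3.
Fitting a degree-3 polynomial gives h(m) = -m³ + 3m² - 5m - 2.
The coefficient of m³ is -1.

-1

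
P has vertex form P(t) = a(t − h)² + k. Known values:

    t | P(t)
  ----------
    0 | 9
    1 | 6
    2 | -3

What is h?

0

First differences -3, -9; second difference -6 = 2a, so a = -3.
Expanding, the t-coefficient is −2ah = 6h; matching it to the data gives h = 0, and then k = 9.
So P(t) = -3(t + 0)² + 9.
Hence h = 0.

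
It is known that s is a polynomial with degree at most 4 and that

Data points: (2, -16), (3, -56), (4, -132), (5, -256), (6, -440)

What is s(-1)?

First differences: -40, -76, -124, -184. Second differences: -36, -48, -60. Third differences: -12, -12.
Level-3 differences are constant, so s has degree 3.
Fitting a degree-3 polynomial gives s(x) = -2x³ - 2x + 4.
Then s(-1) = 8.

8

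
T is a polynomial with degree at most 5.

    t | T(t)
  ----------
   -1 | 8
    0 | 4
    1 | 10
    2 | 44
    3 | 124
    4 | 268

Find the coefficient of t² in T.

First differences: -4, 6, 34, 80, 144. Second differences: 10, 28, 46, 64. Third differences: 18, 18, 18.
Level-3 differences are constant, so T has degree 3.
Fitting a degree-3 polynomial gives T(t) = 3t³ + 5t² - 2t + 4.
The coefficient of t² is 5.

5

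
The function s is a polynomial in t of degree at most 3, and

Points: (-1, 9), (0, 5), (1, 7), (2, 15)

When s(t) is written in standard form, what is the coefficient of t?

First differences: -4, 2, 8. Second differences: 6, 6.
Level-2 differences are constant, so s has degree 2.
Fitting a degree-2 polynomial gives s(t) = 3t² - t + 5.
The coefficient of t is -1.

-1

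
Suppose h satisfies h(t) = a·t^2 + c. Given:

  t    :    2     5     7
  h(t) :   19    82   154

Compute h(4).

55

From h(2) = 19 and h(5) = 82: 4a + c = 19 and 25a + c = 82.
Subtracting: 21a = 63, so a = 3; then c = 19 − 3·4 = 7.
So h(t) = 3t² + 7, and h(4) = 55.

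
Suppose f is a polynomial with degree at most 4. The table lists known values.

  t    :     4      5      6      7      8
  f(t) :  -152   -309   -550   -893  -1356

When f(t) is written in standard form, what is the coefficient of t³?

Write f(t) = at^4 + bt³ + ct² + dt + e; the 5 given values yield a linear system in the 5 coefficients.
Solving, the leading coefficient vanishes, and f(t) = -3t³ + 3t² - t - 4.
The coefficient of t³ is -3.

-3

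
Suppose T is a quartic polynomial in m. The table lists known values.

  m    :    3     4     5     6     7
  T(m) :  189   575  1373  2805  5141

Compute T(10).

Write T(m) = am^4 + bm³ + cm² + dm + e; the 5 given values yield a linear system in the 5 coefficients.
Solving, T(m) = 2m^4 + m³ - m + 3.
Then T(10) = 20993.

20993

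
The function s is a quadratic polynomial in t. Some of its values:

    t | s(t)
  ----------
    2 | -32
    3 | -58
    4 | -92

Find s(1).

Write s(t) = at² + bt + c; the 3 given values yield a linear system in the 3 coefficients.
Solving, s(t) = -4t² - 6t - 4.
Then s(1) = -14.

-14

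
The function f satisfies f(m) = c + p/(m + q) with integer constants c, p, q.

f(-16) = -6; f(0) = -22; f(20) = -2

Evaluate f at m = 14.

(f(m) − c)(m + q) = p for each data point; the three points give a linear system in c and q, then p follows.
Solving: c = -4, q = -2, p = 36, so f(m) = -4 + 36/(m − 2).
Then f(14) = -4 + 36/12 = -1.

-1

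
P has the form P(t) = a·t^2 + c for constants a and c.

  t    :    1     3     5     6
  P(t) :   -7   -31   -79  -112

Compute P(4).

From P(1) = -7 and P(3) = -31: 1a + c = -7 and 9a + c = -31.
Subtracting: 8a = -24, so a = -3; then c = -7 − (-3)·1 = -4.
So P(t) = -3t² − 4, and P(4) = -52.

-52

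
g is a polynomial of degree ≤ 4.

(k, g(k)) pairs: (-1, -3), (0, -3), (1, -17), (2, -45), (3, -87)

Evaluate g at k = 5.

Write g(k) = ak^4 + bk³ + ck² + dk + e; the 5 given values yield a linear system in the 5 coefficients.
Solving, the top 2 coefficients vanish, and g(k) = -7k² - 7k - 3.
Then g(5) = -213.

-213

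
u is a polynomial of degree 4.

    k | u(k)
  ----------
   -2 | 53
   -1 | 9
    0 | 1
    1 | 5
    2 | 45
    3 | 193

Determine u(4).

569

First differences: -44, -8, 4, 40, 148. Second differences: 36, 12, 36, 108. Third differences: -24, 24, 72. Fourth differences: 48, 48.
Level-4 differences are constant, so u has degree 4.
Extending the table by one column gives the next first difference 376, so u(4) = 193 + 376 = 569.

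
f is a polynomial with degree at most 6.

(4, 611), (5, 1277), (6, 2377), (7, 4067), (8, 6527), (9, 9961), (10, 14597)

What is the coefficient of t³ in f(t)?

First differences: 666, 1100, 1690, 2460, 3434, 4636. Second differences: 434, 590, 770, 974, 1202. Third differences: 156, 180, 204, 228. Fourth differences: 24, 24, 24.
Level-4 differences are constant, so f has degree 4.
Fitting a degree-4 polynomial gives f(t) = t^4 + 4t³ + 6t² - t + 7.
The coefficient of t³ is 4.

4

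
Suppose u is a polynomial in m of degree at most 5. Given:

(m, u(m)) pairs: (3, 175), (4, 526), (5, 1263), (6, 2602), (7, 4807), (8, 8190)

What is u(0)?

First differences: 351, 737, 1339, 2205, 3383. Second differences: 386, 602, 866, 1178. Third differences: 216, 264, 312. Fourth differences: 48, 48.
Level-4 differences are constant, so u has degree 4.
Fitting a degree-4 polynomial gives u(m) = 2m^4 - m² + 8m - 2.
The constant term is u(0) = -2.

-2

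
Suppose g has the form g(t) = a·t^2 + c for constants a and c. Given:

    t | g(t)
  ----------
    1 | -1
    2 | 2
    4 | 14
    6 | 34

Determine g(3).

7

From g(1) = -1 and g(2) = 2: 1a + c = -1 and 4a + c = 2.
Subtracting: 3a = 3, so a = 1; then c = -1 − 1·1 = -2.
So g(t) = 1t² − 2, and g(3) = 7.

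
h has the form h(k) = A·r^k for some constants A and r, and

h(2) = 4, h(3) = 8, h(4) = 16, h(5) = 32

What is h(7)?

Consecutive ratio: 8/4 = 2, and 16/8 = 2, so r = 2.
Then A·2^2 = 4 gives A = 1, and h(k) = 1·2^k.
h(7) = 1·2^7 = 128.

128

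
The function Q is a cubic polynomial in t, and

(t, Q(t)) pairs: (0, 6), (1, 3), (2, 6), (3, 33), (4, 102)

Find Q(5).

Write Q(t) = at³ + bt² + ct + d; the 5 given values yield a linear system in the 4 coefficients.
Solving, Q(t) = 3t³ - 6t² + 6.
Then Q(5) = 231.

231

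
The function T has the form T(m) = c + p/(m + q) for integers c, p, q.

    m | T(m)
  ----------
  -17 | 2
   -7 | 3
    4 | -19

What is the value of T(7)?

(T(m) − c)(m + q) = p for each data point; the three points give a linear system in c and q, then p follows.
Solving: c = 1, q = -3, p = -20, so T(m) = 1 − 20/(m − 3).
Then T(7) = 1 − 20/4 = -4.

-4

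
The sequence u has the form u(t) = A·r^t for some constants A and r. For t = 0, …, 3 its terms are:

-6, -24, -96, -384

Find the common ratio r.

Consecutive ratio: -24/(-6) = 4, and -96/(-24) = 4, so r = 4.
Then A·4^0 = -6 gives A = -6, and u(t) = -6·4^t.

4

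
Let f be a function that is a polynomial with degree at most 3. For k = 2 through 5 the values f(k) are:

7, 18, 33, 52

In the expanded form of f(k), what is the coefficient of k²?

2

First differences: 11, 15, 19. Second differences: 4, 4.
Level-2 differences are constant, so f has degree 2.
Fitting a degree-2 polynomial gives f(k) = 2k² + k - 3.
The coefficient of k² is 2.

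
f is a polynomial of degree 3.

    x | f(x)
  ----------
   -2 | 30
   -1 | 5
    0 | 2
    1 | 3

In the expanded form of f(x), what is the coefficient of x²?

2

Write f(x) = ax³ + bx² + cx + d; the 4 given values yield a linear system in the 4 coefficients.
Solving, f(x) = -3x³ + 2x² + 2x + 2.
The coefficient of x² is 2.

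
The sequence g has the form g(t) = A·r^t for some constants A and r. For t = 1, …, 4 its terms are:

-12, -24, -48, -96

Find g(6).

-384

Consecutive ratio: -24/(-12) = 2, and -48/(-24) = 2, so r = 2.
Then A·2^1 = -12 gives A = -6, and g(t) = -6·2^t.
g(6) = -6·2^6 = -384.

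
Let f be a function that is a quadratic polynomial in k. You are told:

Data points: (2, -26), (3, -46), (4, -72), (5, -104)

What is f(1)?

First differences: -20, -26, -32. Second differences: -6, -6.
Level-2 differences are constant, so f has degree 2.
Fitting a degree-2 polynomial gives f(k) = -3k² - 5k - 4.
Then f(1) = -12.

-12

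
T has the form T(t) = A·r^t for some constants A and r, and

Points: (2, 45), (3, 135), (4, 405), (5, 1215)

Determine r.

Consecutive ratio: 135/45 = 3, and 405/135 = 3, so r = 3.
Then A·3^2 = 45 gives A = 5, and T(t) = 5·3^t.

3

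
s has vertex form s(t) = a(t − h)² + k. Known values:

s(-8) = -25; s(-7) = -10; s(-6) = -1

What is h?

-5

First differences 15, 9; second difference -6 = 2a, so a = -3.
Expanding, the t-coefficient is −2ah = 6h; matching it to the data gives h = -5, and then k = 2.
So s(t) = -3(t + 5)² + 2.
Hence h = -5.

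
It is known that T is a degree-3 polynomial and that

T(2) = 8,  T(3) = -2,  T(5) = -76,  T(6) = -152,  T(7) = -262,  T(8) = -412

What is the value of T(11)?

Write T(t) = at³ + bt² + ct + d; the 6 given values yield a linear system in the 4 coefficients.
Solving, T(t) = -t³ + t² + 4t + 4.
Then T(11) = -1162.

-1162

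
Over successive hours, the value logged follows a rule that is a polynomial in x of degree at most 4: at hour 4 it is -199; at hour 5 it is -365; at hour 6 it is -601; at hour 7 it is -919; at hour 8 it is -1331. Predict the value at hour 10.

-2485

Write the value at x as g(x).
Write g(x) = ax^4 + bx³ + cx² + dx + e; the 5 given values yield a linear system in the 5 coefficients.
Solving, the leading coefficient vanishes, and g(x) = -2x³ - 5x² + x + 5.
Then g(10) = -2485.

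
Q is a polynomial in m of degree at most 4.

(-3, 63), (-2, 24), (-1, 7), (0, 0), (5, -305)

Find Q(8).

-1136

Write Q(m) = am^4 + bm³ + cm² + dm + e; the 5 given values yield a linear system in the 5 coefficients.
Solving, the leading coefficient vanishes, and Q(m) = -2m³ - m² - 6m.
Then Q(8) = -1136.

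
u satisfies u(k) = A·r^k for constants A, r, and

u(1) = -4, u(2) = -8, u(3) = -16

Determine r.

2

Consecutive ratio: -8/(-4) = 2, and -16/(-8) = 2, so r = 2.
Then A·2^1 = -4 gives A = -2, and u(k) = -2·2^k.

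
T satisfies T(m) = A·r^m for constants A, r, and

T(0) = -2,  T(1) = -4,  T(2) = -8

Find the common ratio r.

2

Consecutive ratio: -4/(-2) = 2, and -8/(-4) = 2, so r = 2.
Then A·2^0 = -2 gives A = -2, and T(m) = -2·2^m.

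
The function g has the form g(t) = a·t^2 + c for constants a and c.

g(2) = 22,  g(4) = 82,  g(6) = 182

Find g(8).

From g(2) = 22 and g(4) = 82: 4a + c = 22 and 16a + c = 82.
Subtracting: 12a = 60, so a = 5; then c = 22 − 5·4 = 2.
So g(t) = 5t² + 2, and g(8) = 322.

322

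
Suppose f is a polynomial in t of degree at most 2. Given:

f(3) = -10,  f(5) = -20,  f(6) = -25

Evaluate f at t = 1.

Write f(t) = at² + bt + c; the 3 given values yield a linear system in the 3 coefficients.
Solving, the leading coefficient vanishes, and f(t) = -5t + 5.
Then f(1) = 0.

0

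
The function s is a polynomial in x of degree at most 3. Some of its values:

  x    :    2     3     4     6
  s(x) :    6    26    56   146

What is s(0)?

-4

Write s(x) = ax³ + bx² + cx + d; the 4 given values yield a linear system in the 4 coefficients.
Solving, the leading coefficient vanishes, and s(x) = 5x² - 5x - 4.
The constant term is s(0) = -4.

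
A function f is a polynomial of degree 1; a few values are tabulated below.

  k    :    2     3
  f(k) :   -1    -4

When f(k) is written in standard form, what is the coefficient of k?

-3

Write f(k) = ak + b; the 2 given values yield a linear system in the 2 coefficients.
Solving, f(k) = -3k + 5.
The coefficient of k is -3.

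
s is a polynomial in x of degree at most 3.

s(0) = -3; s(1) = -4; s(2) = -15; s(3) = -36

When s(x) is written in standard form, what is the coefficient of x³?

Write s(x) = ax³ + bx² + cx + d; the 4 given values yield a linear system in the 4 coefficients.
Solving, the leading coefficient vanishes, and s(x) = -5x² + 4x - 3.
The coefficient of x³ is 0.

0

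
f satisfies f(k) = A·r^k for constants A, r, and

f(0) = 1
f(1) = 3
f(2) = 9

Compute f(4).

81

Consecutive ratio: 3/1 = 3, and 9/3 = 3, so r = 3.
Then A·3^0 = 1 gives A = 1, and f(k) = 1·3^k.
f(4) = 1·3^4 = 81.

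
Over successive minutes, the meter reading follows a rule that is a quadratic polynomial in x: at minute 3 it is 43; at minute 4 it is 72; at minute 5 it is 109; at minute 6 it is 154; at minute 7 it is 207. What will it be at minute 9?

337

Write the value at x as h(x).
Write h(x) = ax² + bx + c; the 5 given values yield a linear system in the 3 coefficients.
Solving, h(x) = 4x² + x + 4.
Then h(9) = 337.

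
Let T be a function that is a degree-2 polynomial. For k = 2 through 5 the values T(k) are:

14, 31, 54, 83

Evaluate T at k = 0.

First differences: 17, 23, 29. Second differences: 6, 6.
Level-2 differences are constant, so T has degree 2.
Fitting a degree-2 polynomial gives T(k) = 3k² + 2k - 2.
Then T(0) = -2.

-2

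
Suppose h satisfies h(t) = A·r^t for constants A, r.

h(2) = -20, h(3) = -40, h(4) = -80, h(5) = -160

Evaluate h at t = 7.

-640

Consecutive ratio: -40/(-20) = 2, and -80/(-40) = 2, so r = 2.
Then A·2^2 = -20 gives A = -5, and h(t) = -5·2^t.
h(7) = -5·2^7 = -640.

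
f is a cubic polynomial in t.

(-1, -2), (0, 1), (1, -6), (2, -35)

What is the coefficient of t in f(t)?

0

Write f(t) = at³ + bt² + ct + d; the 4 given values yield a linear system in the 4 coefficients.
Solving, f(t) = -2t³ - 5t² + 1.
The coefficient of t is 0.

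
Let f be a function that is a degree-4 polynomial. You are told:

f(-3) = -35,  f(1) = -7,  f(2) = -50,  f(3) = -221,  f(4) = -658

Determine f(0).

Write f(k) = ak^4 + bk³ + ck² + dk + e; the 5 given values yield a linear system in the 5 coefficients.
Solving, f(k) = -2k^4 - 3k³ + 4k² - 4k - 2.
Then f(0) = -2.

-2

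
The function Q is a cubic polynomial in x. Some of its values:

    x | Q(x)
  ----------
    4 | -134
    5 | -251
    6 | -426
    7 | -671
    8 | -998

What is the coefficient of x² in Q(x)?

1

First differences: -117, -175, -245, -327. Second differences: -58, -70, -82. Third differences: -12, -12.
Level-3 differences are constant, so Q has degree 3.
Fitting a degree-3 polynomial gives Q(x) = -2x³ + x² - 4x - 6.
The coefficient of x² is 1.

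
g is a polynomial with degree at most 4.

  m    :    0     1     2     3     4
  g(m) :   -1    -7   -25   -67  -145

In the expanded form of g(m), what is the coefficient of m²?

First differences: -6, -18, -42, -78. Second differences: -12, -24, -36. Third differences: -12, -12.
Level-3 differences are constant, so g has degree 3.
Fitting a degree-3 polynomial gives g(m) = -2m³ - 4m - 1.
The coefficient of m² is 0.

0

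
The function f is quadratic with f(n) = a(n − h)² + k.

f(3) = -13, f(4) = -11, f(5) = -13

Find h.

First differences 2, -2; second difference -4 = 2a, so a = -2.
Expanding, the n-coefficient is −2ah = 4h; matching it to the data gives h = 4, and then k = -11.
So f(n) = -2(n − 4)² − 11.
Hence h = 4.

4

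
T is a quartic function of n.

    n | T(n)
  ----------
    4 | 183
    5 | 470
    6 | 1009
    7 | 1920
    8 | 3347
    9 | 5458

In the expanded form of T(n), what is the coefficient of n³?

First differences: 287, 539, 911, 1427, 2111. Second differences: 252, 372, 516, 684. Third differences: 120, 144, 168. Fourth differences: 24, 24.
Level-4 differences are constant, so T has degree 4.
Fitting a degree-4 polynomial gives T(n) = n^4 - 2n³ + 5n² - 5n - 5.
The coefficient of n³ is -2.

-2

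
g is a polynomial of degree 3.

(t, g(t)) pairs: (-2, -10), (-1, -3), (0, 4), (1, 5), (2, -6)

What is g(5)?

Write g(t) = at³ + bt² + ct + d; the 5 given values yield a linear system in the 4 coefficients.
Solving, g(t) = -t³ - 3t² + 5t + 4.
Then g(5) = -171.

-171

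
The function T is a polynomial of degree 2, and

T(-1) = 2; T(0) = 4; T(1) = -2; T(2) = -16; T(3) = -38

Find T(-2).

-8

First differences: 2, -6, -14, -22. Second differences: -8, -8, -8.
Level-2 differences are constant, so T has degree 2.
Fitting a degree-2 polynomial gives T(k) = -4k² - 2k + 4.
Then T(-2) = -8.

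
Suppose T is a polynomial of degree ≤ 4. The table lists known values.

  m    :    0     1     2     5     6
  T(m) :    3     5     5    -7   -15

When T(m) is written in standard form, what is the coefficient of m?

3

Write T(m) = am^4 + bm³ + cm² + dm + e; the 5 given values yield a linear system in the 5 coefficients.
Solving, the top 2 coefficients vanish, and T(m) = -m² + 3m + 3.
The coefficient of m is 3.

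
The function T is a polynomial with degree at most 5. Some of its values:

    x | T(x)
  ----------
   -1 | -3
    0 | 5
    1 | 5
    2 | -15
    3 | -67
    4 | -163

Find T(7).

First differences: 8, 0, -20, -52, -96. Second differences: -8, -20, -32, -44. Third differences: -12, -12, -12.
Level-3 differences are constant, so T has degree 3.
Fitting a degree-3 polynomial gives T(x) = -2x³ - 4x² + 6x + 5.
Then T(7) = -835.

-835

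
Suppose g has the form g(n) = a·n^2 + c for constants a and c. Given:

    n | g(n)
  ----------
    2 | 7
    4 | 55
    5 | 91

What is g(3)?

From g(2) = 7 and g(4) = 55: 4a + c = 7 and 16a + c = 55.
Subtracting: 12a = 48, so a = 4; then c = 7 − 4·4 = -9.
So g(n) = 4n² − 9, and g(3) = 27.

27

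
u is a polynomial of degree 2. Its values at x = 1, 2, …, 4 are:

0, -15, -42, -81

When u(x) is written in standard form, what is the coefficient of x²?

First differences: -15, -27, -39. Second differences: -12, -12.
Level-2 differences are constant, so u has degree 2.
Fitting a degree-2 polynomial gives u(x) = -6x² + 3x + 3.
The coefficient of x² is -6.

-6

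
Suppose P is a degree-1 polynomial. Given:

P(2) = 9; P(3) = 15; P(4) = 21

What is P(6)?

Write P(k) = ak + b; the 3 given values yield a linear system in the 2 coefficients.
Solving, P(k) = 6k - 3.
Then P(6) = 33.

33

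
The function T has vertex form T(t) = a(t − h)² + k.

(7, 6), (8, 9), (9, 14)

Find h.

6

First differences 3, 5; second difference 2 = 2a, so a = 1.
Expanding, the t-coefficient is −2ah = -2h; matching it to the data gives h = 6, and then k = 5.
So T(t) = 1(t − 6)² + 5.
Hence h = 6.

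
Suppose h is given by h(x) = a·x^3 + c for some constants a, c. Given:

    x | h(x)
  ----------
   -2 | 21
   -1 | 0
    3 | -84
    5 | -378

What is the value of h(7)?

From h(-2) = 21 and h(-1) = 0: -8a + c = 21 and -1a + c = 0.
Subtracting: 7a = -21, so a = -3; then c = 21 − (-3)·(-8) = -3.
So h(x) = -3x³ − 3, and h(7) = -1032.

-1032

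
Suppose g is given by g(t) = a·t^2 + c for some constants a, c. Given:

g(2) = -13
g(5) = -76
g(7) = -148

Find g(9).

From g(2) = -13 and g(5) = -76: 4a + c = -13 and 25a + c = -76.
Subtracting: 21a = -63, so a = -3; then c = -13 − (-3)·4 = -1.
So g(t) = -3t² − 1, and g(9) = -244.

-244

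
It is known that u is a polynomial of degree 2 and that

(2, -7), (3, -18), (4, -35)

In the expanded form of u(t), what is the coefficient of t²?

Write u(t) = at² + bt + c; the 3 given values yield a linear system in the 3 coefficients.
Solving, u(t) = -3t² + 4t - 3.
The coefficient of t² is -3.

-3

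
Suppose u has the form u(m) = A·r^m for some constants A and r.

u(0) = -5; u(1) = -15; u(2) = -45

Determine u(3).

Consecutive ratio: -15/(-5) = 3, and -45/(-15) = 3, so r = 3.
Then A·3^0 = -5 gives A = -5, and u(m) = -5·3^m.
u(3) = -5·3^3 = -135.

-135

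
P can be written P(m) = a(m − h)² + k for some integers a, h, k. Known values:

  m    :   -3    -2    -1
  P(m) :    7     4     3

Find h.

First differences -3, -1; second difference 2 = 2a, so a = 1.
Expanding, the m-coefficient is −2ah = -2h; matching it to the data gives h = -1, and then k = 3.
So P(m) = 1(m + 1)² + 3.
Hence h = -1.

-1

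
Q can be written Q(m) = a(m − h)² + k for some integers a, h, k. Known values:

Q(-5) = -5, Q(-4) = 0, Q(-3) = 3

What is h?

First differences 5, 3; second difference -2 = 2a, so a = -1.
Expanding, the m-coefficient is −2ah = 2h; matching it to the data gives h = -2, and then k = 4.
So Q(m) = -1(m + 2)² + 4.
Hence h = -2.

-2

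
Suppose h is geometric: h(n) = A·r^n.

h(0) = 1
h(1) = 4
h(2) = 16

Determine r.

4

Consecutive ratio: 4/1 = 4, and 16/4 = 4, so r = 4.
Then A·4^0 = 1 gives A = 1, and h(n) = 1·4^n.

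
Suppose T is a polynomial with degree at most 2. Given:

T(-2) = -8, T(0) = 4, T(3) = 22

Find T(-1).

Write T(x) = ax² + bx + c; the 3 given values yield a linear system in the 3 coefficients.
Solving, the leading coefficient vanishes, and T(x) = 6x + 4.
Then T(-1) = -2.

-2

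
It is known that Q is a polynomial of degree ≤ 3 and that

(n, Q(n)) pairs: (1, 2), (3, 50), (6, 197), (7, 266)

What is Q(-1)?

Write Q(n) = an³ + bn² + cn + d; the 4 given values yield a linear system in the 4 coefficients.
Solving, the leading coefficient vanishes, and Q(n) = 5n² + 4n - 7.
Then Q(-1) = -6.

-6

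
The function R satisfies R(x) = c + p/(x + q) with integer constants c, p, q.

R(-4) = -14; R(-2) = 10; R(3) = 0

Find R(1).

(R(x) − c)(x + q) = p for each data point; the three points give a linear system in c and q, then p follows.
Solving: c = -2, q = 3, p = 12, so R(x) = -2 + 12/(x + 3).
Then R(1) = -2 + 12/4 = 1.

1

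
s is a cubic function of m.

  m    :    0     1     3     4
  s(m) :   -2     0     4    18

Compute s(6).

100

Write s(m) = am³ + bm² + cm + d; the 4 given values yield a linear system in the 4 coefficients.
Solving, s(m) = m³ - 4m² + 5m - 2.
Then s(6) = 100.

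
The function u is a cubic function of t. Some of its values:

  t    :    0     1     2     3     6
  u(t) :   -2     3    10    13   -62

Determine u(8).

Write u(t) = at³ + bt² + ct + d; the 5 given values yield a linear system in the 4 coefficients.
Solving, u(t) = -t³ + 4t² + 2t - 2.
Then u(8) = -242.

-242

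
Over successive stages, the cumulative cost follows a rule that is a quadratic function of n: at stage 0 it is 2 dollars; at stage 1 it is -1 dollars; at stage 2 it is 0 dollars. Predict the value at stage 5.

Write the value at n as u(n).
Write u(n) = an² + bn + c; the 3 given values yield a linear system in the 3 coefficients.
Solving, u(n) = 2n² - 5n + 2.
Then u(5) = 27.

27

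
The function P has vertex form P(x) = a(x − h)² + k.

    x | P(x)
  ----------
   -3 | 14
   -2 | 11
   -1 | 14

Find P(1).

38

First differences -3, 3; second difference 6 = 2a, so a = 3.
Expanding, the x-coefficient is −2ah = -6h; matching it to the data gives h = -2, and then k = 11.
So P(x) = 3(x + 2)² + 11.
P(1) = 3·3² + 11 = 38.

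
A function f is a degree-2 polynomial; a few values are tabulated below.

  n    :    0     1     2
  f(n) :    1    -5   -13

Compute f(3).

Write f(n) = an² + bn + c; the 3 given values yield a linear system in the 3 coefficients.
Solving, f(n) = -n² - 5n + 1.
Then f(3) = -23.

-23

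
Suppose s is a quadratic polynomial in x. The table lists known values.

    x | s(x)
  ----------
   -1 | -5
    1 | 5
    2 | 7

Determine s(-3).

-23

Write s(x) = ax² + bx + c; the 3 given values yield a linear system in the 3 coefficients.
Solving, s(x) = -x² + 5x + 1.
Then s(-3) = -23.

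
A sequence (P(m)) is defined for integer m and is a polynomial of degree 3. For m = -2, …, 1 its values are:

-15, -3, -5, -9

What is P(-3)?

-53

Write P(m) = am³ + bm² + cm + d; the 4 given values yield a linear system in the 4 coefficients.
Solving, P(m) = 2m³ - m² - 5m - 5.
Then P(-3) = -53.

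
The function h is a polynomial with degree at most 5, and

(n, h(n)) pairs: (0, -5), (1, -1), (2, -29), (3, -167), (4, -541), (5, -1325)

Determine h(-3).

-149

First differences: 4, -28, -138, -374, -784. Second differences: -32, -110, -236, -410. Third differences: -78, -126, -174. Fourth differences: -48, -48.
Level-4 differences are constant, so h has degree 4.
Fitting a degree-4 polynomial gives h(n) = -2n^4 - n³ + n² + 6n - 5.
Then h(-3) = -149.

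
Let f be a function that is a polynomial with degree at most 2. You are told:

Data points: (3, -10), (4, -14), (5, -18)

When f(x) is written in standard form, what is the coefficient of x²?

0

Write f(x) = ax² + bx + c; the 3 given values yield a linear system in the 3 coefficients.
Solving, the leading coefficient vanishes, and f(x) = -4x + 2.
The coefficient of x² is 0.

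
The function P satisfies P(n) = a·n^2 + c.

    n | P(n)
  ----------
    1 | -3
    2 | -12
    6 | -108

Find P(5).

From P(1) = -3 and P(2) = -12: 1a + c = -3 and 4a + c = -12.
Subtracting: 3a = -9, so a = -3; then c = -3 − (-3)·1 = 0.
So P(n) = -3n² + 0, and P(5) = -75.

-75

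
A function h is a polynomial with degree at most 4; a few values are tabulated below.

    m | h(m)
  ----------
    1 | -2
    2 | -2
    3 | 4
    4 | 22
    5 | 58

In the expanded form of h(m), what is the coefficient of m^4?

0

First differences: 0, 6, 18, 36. Second differences: 6, 12, 18. Third differences: 6, 6.
Level-3 differences are constant, so h has degree 3.
Fitting a degree-3 polynomial gives h(m) = m³ - 3m² + 2m - 2.
The coefficient of m^4 is 0.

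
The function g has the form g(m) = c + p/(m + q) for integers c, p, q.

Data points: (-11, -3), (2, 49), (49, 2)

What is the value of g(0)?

-47

(g(m) − c)(m + q) = p for each data point; the three points give a linear system in c and q, then p follows.
Solving: c = 1, q = -1, p = 48, so g(m) = 1 + 48/(m − 1).
Then g(0) = 1 + 48/(-1) = -47.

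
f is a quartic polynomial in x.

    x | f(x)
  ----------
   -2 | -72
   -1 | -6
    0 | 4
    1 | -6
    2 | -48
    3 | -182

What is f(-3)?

-278

Write f(x) = ax^4 + bx³ + cx² + dx + e; the 6 given values yield a linear system in the 5 coefficients.
Solving, f(x) = -2x^4 + 2x³ - 8x² - 2x + 4.
Then f(-3) = -278.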